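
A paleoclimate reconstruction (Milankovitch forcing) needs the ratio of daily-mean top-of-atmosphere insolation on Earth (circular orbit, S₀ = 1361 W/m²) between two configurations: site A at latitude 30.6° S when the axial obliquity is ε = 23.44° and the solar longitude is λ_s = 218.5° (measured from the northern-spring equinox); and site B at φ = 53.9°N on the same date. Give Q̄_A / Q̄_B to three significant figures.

Q̄_A / Q̄_B ≈ 3.57

— Configuration A (φ=-30.6°):
Solar declination: sin δ = sin ε · sin λ_s = sin 23.44° × sin 218.5° = -0.24763, so δ = -14.337°.
cos H₀ = −tan(-30.6°) tan(-14.337°) = -0.1512, H₀ = 1.7225 rad.
Bracket: H₀ sin φ sin δ + cos φ cos δ sin H₀ = 1.7225×-0.50904×-0.24763 + 0.86074×0.96885×0.98851 = 0.217127 + 0.824346 = 1.041473.
Q̄ = (S₀/π) × [bracket] = (1361/π) × 1.041473 = 451.19 W/m².
— Configuration B (φ=+53.9°):
cos H₀ = −tan(+53.9°) tan(-14.337°) = 0.3505, H₀ = 1.2127 rad.
Bracket: H₀ sin φ sin δ + cos φ cos δ sin H₀ = 1.2127×0.80799×-0.24763 + 0.58920×0.96885×0.93656 = -0.242640 + 0.534632 = 0.291992.
Q̄ = (S₀/π) × [bracket] = (1361/π) × 0.291992 = 126.50 W/m².
Ratio Q̄_A / Q̄_B = 451.19 / 126.50 = 3.567.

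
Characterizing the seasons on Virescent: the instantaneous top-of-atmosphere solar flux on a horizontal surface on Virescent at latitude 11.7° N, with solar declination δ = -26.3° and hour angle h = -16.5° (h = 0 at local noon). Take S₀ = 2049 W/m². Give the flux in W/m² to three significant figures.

cos θ_z = sin φ sin δ + cos φ cos δ cos h = -0.089849 + 0.841709 = 0.751860.
Flux = S₀ · cos θ_z = 2049 × 0.751860 = 1541 W/m².

1.54e+03 W/m²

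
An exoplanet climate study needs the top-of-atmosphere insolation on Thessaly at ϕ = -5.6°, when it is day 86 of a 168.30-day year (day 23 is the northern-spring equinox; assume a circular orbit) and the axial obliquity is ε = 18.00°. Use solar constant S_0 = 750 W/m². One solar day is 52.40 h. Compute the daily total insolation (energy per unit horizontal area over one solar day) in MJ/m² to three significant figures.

42.2 MJ/m²

Solar longitude: L_s = 360° × (86 − 23)/168.30 = 134.759°.
sin δ = sin 18.00° × sin 134.759° = 0.21942, so δ = +12.675°.
cos h₀ = −tan(-5.6°) tan(+12.675°) = 0.0221, h₀ = 1.5487 rad.
Bracket: h₀ sin ϕ sin δ + cos ϕ cos δ sin h₀ = 1.5487×-0.09758×0.21942 + 0.99523×0.97563×0.99976 = -0.033159 + 0.970743 = 0.937584.
Q̄ = (S_0/π) × [bracket] = (750/π) × 0.937584 = 223.83 W/m².
Daily total = Q̄ × 52.40 h × 3600 s/h = 223.83 × 52.40 × 3600 / 10⁶ = 42.22 MJ/m².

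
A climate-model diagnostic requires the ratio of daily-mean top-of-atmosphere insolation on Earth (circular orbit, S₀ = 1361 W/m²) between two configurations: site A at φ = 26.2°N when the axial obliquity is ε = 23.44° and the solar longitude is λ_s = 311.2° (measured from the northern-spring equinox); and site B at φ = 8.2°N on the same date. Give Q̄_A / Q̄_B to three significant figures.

Q̄_A / Q̄_B ≈ 0.750

— Configuration A (φ=+26.2°):
Solar declination: sin δ = sin ε · sin λ_s = sin 23.44° × sin 311.2° = -0.29930, so δ = -17.416°.
cos H₀ = −tan(+26.2°) tan(-17.416°) = 0.1544, H₀ = 1.4158 rad.
Bracket: H₀ sin φ sin δ + cos φ cos δ sin H₀ = 1.4158×0.44151×-0.29930 + 0.89726×0.95416×0.98802 = -0.187089 + 0.845873 = 0.658784.
Q̄ = (S₀/π) × [bracket] = (1361/π) × 0.658784 = 285.40 W/m².
— Configuration B (φ=+8.2°):
cos H₀ = −tan(+8.2°) tan(-17.416°) = 0.0452, H₀ = 1.5256 rad.
Bracket: H₀ sin φ sin δ + cos φ cos δ sin H₀ = 1.5256×0.14263×-0.29930 + 0.98978×0.95416×0.99898 = -0.065127 + 0.943445 = 0.878318.
Q̄ = (S₀/π) × [bracket] = (1361/π) × 0.878318 = 380.50 W/m².
Ratio Q̄_A / Q̄_B = 285.40 / 380.50 = 0.7501.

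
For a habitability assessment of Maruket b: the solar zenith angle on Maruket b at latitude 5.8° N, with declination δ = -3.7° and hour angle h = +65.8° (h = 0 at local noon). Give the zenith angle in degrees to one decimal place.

cos θ_z = sin φ sin δ + cos φ cos δ cos h = -0.006521 + 0.406974 = 0.400453.
θ_z = arccos(0.400453) = 66.4°.

θ_z = 66.4°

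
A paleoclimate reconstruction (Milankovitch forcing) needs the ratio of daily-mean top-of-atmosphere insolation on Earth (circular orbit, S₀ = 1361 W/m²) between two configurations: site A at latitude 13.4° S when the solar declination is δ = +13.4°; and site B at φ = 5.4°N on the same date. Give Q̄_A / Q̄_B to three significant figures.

Q̄_A / Q̄_B ≈ 0.861

— Configuration A (φ=-13.4°):
cos H₀ = −tan(-13.4°) tan(+13.400°) = 0.0568, H₀ = 1.5140 rad.
Bracket: H₀ sin φ sin δ + cos φ cos δ sin H₀ = 1.5140×-0.23175×0.23175 + 0.97278×0.97278×0.99839 = -0.081314 + 0.944777 = 0.863463.
Q̄ = (S₀/π) × [bracket] = (1361/π) × 0.863463 = 374.07 W/m².
— Configuration B (φ=+5.4°):
cos H₀ = −tan(+5.4°) tan(+13.400°) = -0.0225, H₀ = 1.5933 rad.
Bracket: H₀ sin φ sin δ + cos φ cos δ sin H₀ = 1.5933×0.09411×0.23175 + 0.99556×0.97278×0.99975 = 0.034750 + 0.968219 = 1.002969.
Q̄ = (S₀/π) × [bracket] = (1361/π) × 1.002969 = 434.51 W/m².
Ratio Q̄_A / Q̄_B = 374.07 / 434.51 = 0.8609.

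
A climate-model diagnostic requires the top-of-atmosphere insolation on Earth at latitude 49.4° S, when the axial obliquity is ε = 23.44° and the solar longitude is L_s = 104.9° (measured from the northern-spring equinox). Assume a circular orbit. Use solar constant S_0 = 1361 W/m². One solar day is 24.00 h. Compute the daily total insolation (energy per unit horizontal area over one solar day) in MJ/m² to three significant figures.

8.04 MJ/m²

Solar declination: sin δ = sin ε · sin L_s = sin 23.44° × sin 104.9° = 0.38441, so δ = +22.607°.
cos h₀ = −tan(-49.4°) tan(+22.607°) = 0.4858, h₀ = 1.0635 rad.
Bracket: h₀ sin ϕ sin δ + cos ϕ cos δ sin h₀ = 1.0635×-0.75927×0.38441 + 0.65077×0.92316×0.87405 = -0.310405 + 0.525099 = 0.214694.
Q̄ = (S_0/π) × [bracket] = (1361/π) × 0.214694 = 93.010 W/m².
Daily total = Q̄ × 24.00 h × 3600 s/h = 93.010 × 24.00 × 3600 / 10⁶ = 8.036 MJ/m².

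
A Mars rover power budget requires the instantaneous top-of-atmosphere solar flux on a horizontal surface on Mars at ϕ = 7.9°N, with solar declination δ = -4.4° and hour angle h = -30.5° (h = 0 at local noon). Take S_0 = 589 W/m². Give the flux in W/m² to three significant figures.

cos θ_z = sin ϕ sin δ + cos ϕ cos δ cos h = -0.010545 + 0.850937 = 0.840392.
Flux = S_0 · cos θ_z = 589 × 0.840392 = 495.0 W/m².

495 W/m²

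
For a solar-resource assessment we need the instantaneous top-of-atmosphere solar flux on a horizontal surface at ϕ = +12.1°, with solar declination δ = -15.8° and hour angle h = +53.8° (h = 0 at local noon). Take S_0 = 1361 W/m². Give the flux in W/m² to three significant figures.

679 W/m²

cos θ_z = sin ϕ sin δ + cos ϕ cos δ cos h = -0.057075 + 0.555666 = 0.498591.
Flux = S_0 · cos θ_z = 1361 × 0.498591 = 678.6 W/m².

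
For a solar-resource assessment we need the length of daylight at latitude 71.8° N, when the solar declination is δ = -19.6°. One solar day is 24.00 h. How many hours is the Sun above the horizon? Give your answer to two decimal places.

cos H₀ = −tan φ · tan δ = 1.0830 ≥ 1, so the Sun never rises (polar night) and H₀ = 0.
Daylight = 2H₀/(2π) × 24.00 h = (0.0000/π) × 24.00 = 0.00 h.

0.00 h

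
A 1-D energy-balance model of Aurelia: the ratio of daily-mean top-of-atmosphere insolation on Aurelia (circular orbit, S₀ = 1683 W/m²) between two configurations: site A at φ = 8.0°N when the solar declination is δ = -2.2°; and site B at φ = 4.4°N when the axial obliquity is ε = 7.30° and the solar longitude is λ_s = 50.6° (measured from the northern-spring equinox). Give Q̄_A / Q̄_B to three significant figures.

Q̄_A / Q̄_B ≈ 0.977

— Configuration A (φ=+8.0°):
cos H₀ = −tan(+8.0°) tan(-2.200°) = 0.0054, H₀ = 1.5654 rad.
Bracket: H₀ sin φ sin δ + cos φ cos δ sin H₀ = 1.5654×0.13917×-0.03839 + 0.99027×0.99926×0.99999 = -0.008364 + 0.989527 = 0.981163.
Q̄ = (S₀/π) × [bracket] = (1683/π) × 0.981163 = 525.62 W/m².
— Configuration B (φ=+4.4°):
Solar declination: sin δ = sin ε · sin λ_s = sin 7.30° × sin 50.6° = 0.09819, so δ = +5.635°.
cos H₀ = −tan(+4.4°) tan(+5.635°) = -0.0076, H₀ = 1.5784 rad.
Bracket: H₀ sin φ sin δ + cos φ cos δ sin H₀ = 1.5784×0.07672×0.09819 + 0.99705×0.99517×0.99997 = 0.011890 + 0.992204 = 1.004094.
Q̄ = (S₀/π) × [bracket] = (1683/π) × 1.004094 = 537.91 W/m².
Ratio Q̄_A / Q̄_B = 525.62 / 537.91 = 0.9772.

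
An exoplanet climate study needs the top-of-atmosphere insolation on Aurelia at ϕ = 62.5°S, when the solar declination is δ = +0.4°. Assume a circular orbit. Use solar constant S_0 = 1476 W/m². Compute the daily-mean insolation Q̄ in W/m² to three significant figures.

cos h₀ = −tan(-62.5°) tan(+0.400°) = 0.0134, h₀ = 1.5574 rad.
Bracket: h₀ sin ϕ sin δ + cos ϕ cos δ sin h₀ = 1.5574×-0.88701×0.00698 + 0.46175×0.99998×0.99991 = -0.009642 + 0.461699 = 0.452057.
Q̄ = (S_0/π) × [bracket] = (1476/π) × 0.452057 = 212.4 W/m².

Q̄ ≈ 212 W/m²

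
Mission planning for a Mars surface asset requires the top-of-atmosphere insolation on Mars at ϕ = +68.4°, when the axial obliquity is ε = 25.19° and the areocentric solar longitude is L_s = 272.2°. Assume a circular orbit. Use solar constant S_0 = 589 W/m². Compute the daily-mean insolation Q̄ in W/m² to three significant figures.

sin δ = sin 25.19° × sin 272.2° = -0.42531, so δ = -25.170°.
cos h₀ = −tan(+68.4°) tan(-25.170°) = 1.1869 ≥ 1 ⇒ polar night, h₀ = 0 and Q̄ = 0.

Q̄ ≈ 0.00 W/m²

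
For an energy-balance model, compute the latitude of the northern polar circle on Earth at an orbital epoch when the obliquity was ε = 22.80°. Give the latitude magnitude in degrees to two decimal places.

67.20°

The polar circle is the lowest latitude that experiences at least one full rotation of continuous daylight at the northern-summer solstice; it lies at |ϕ| = 90° − ε = 90° − 22.80° = 67.20°.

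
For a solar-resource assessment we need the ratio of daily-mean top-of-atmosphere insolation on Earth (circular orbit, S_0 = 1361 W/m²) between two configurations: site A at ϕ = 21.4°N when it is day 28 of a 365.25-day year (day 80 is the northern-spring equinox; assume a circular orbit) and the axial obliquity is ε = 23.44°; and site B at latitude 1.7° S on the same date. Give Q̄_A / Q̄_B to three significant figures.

Q̄_A / Q̄_B ≈ 0.741

— Configuration A (ϕ=+21.4°):
Solar longitude: L_s = 360° × (28 − 80)/365.25 = -51.253°, i.e. -51.253° + 360° = 308.747°.
sin δ = sin 23.44° × sin 308.747° = -0.31024, so δ = -18.074°.
cos h₀ = −tan(+21.4°) tan(-18.074°) = 0.1279, h₀ = 1.4426 rad.
Bracket: h₀ sin ϕ sin δ + cos ϕ cos δ sin h₀ = 1.4426×0.36488×-0.31024 + 0.93106×0.95066×0.99179 = -0.163303 + 0.877855 = 0.714552.
Q̄ = (S_0/π) × [bracket] = (1361/π) × 0.714552 = 309.56 W/m².
— Configuration B (ϕ=-1.7°):
cos h₀ = −tan(-1.7°) tan(-18.074°) = -0.0097, h₀ = 1.5805 rad.
Bracket: h₀ sin ϕ sin δ + cos ϕ cos δ sin h₀ = 1.5805×-0.02967×-0.31024 + 0.99956×0.95066×0.99995 = 0.014548 + 0.950194 = 0.964742.
Q̄ = (S_0/π) × [bracket] = (1361/π) × 0.964742 = 417.95 W/m².
Ratio Q̄_A / Q̄_B = 309.56 / 417.95 = 0.7407.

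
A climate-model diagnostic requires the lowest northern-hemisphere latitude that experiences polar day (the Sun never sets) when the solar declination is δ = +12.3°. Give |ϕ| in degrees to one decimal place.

Polar day requires cos h₀ = −tan ϕ tan δ ≤ −1, i.e. tan ϕ tan δ ≥ 1.
The boundary is |tan ϕ| · |tan δ| = 1, so |ϕ| = 90° − |δ| = 90° − 12.3° = 77.7° in the northern hemisphere.

|ϕ| = 77.7°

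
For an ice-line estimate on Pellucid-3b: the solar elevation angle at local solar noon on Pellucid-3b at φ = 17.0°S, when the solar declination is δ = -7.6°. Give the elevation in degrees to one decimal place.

80.6°

At local noon the hour angle is zero, so the zenith angle equals |φ − δ| = |-17.0° − (-7.600°)| = 9.400°.
Elevation = 90° − 9.400° = 80.6°.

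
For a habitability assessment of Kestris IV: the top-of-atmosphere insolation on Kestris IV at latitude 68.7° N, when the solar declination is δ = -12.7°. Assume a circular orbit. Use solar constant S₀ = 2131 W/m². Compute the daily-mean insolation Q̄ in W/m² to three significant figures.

Q̄ ≈ 63.5 W/m²

cos H₀ = −tan(+68.7°) tan(-12.700°) = 0.5780, H₀ = 0.9545 rad.
Bracket: H₀ sin φ sin δ + cos φ cos δ sin H₀ = 0.9545×0.93169×-0.21985 + 0.36325×0.97553×0.81602 = -0.195512 + 0.289166 = 0.093654.
Q̄ = (S₀/π) × [bracket] = (2131/π) × 0.093654 = 63.53 W/m².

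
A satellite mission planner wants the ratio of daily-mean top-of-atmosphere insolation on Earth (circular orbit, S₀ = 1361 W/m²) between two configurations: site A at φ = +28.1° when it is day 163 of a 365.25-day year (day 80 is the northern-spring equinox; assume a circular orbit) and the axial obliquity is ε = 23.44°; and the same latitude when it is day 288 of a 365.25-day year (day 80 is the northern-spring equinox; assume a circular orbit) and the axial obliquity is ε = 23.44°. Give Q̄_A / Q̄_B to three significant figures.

— Configuration A (φ=+28.1°):
Solar longitude: λ_s = 360° × (163 − 80)/365.25 = 81.807°.
sin δ = sin 23.44° × sin 81.807° = 0.39373, so δ = +23.187°.
cos H₀ = −tan(+28.1°) tan(+23.187°) = -0.2287, H₀ = 1.8015 rad.
Bracket: H₀ sin φ sin δ + cos φ cos δ sin H₀ = 1.8015×0.47101×0.39373 + 0.88213×0.91923×0.97350 = 0.334090 + 0.789392 = 1.123482.
Q̄ = (S₀/π) × [bracket] = (1361/π) × 1.123482 = 486.71 W/m².
— Configuration B (φ=+28.1°):
Solar longitude: λ_s = 360° × (288 − 80)/365.25 = 205.010°.
sin δ = sin 23.44° × sin 205.010° = -0.16818, so δ = -9.682°.
cos H₀ = −tan(+28.1°) tan(-9.682°) = 0.0911, H₀ = 1.4796 rad.
Bracket: H₀ sin φ sin δ + cos φ cos δ sin H₀ = 1.4796×0.47101×-0.16818 + 0.88213×0.98576×0.99584 = -0.117206 + 0.865951 = 0.748745.
Q̄ = (S₀/π) × [bracket] = (1361/π) × 0.748745 = 324.37 W/m².
Ratio Q̄_A / Q̄_B = 486.71 / 324.37 = 1.500.

Q̄_A / Q̄_B ≈ 1.50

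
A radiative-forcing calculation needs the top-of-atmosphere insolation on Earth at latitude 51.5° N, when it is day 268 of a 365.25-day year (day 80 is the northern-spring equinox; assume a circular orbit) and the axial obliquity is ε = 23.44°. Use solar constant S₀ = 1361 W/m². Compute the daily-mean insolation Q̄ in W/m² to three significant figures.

Solar longitude: λ_s = 360° × (268 − 80)/365.25 = 185.298°.
sin δ = sin 23.44° × sin 185.298° = -0.03673, so δ = -2.105°.
cos H₀ = −tan(+51.5°) tan(-2.105°) = 0.0462, H₀ = 1.5246 rad.
Bracket: H₀ sin φ sin δ + cos φ cos δ sin H₀ = 1.5246×0.78261×-0.03673 + 0.62251×0.99933×0.99893 = -0.043825 + 0.621427 = 0.577602.
Q̄ = (S₀/π) × [bracket] = (1361/π) × 0.577602 = 250.2 W/m².

Q̄ ≈ 250 W/m²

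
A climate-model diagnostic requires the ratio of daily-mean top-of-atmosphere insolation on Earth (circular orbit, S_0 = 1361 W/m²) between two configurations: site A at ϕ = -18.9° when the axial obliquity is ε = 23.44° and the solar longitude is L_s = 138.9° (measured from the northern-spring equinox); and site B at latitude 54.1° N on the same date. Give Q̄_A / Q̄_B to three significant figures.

Q̄_A / Q̄_B ≈ 0.835

— Configuration A (ϕ=-18.9°):
Solar declination: sin δ = sin ε · sin L_s = sin 23.44° × sin 138.9° = 0.26150, so δ = +15.159°.
cos h₀ = −tan(-18.9°) tan(+15.159°) = 0.0928, h₀ = 1.4779 rad.
Bracket: h₀ sin ϕ sin δ + cos ϕ cos δ sin h₀ = 1.4779×-0.32392×0.26150 + 0.94609×0.96520×0.99569 = -0.125186 + 0.909230 = 0.784044.
Q̄ = (S_0/π) × [bracket] = (1361/π) × 0.784044 = 339.66 W/m².
— Configuration B (ϕ=+54.1°):
cos h₀ = −tan(+54.1°) tan(+15.159°) = -0.3743, h₀ = 1.9544 rad.
Bracket: h₀ sin ϕ sin δ + cos ϕ cos δ sin h₀ = 1.9544×0.81004×0.26150 + 0.58637×0.96520×0.92732 = 0.413992 + 0.524830 = 0.938822.
Q̄ = (S_0/π) × [bracket] = (1361/π) × 0.938822 = 406.72 W/m².
Ratio Q̄_A / Q̄_B = 339.66 / 406.72 = 0.8351.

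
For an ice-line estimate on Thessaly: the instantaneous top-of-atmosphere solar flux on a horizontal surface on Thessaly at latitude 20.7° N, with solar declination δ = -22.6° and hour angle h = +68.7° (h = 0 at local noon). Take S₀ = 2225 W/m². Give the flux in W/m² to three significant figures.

cos θ_z = sin φ sin δ + cos φ cos δ cos h = -0.135839 + 0.313708 = 0.177869.
Flux = S₀ · cos θ_z = 2225 × 0.177869 = 395.8 W/m².

396 W/m²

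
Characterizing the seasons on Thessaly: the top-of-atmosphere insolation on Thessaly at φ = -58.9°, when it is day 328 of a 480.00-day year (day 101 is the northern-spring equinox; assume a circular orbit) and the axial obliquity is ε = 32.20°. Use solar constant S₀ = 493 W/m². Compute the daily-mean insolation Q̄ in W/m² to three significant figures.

Solar longitude: λ_s = 360° × (328 − 101)/480.00 = 170.250°.
sin δ = sin 32.20° × sin 170.250° = 0.09024, so δ = +5.178°.
cos H₀ = −tan(-58.9°) tan(+5.178°) = 0.1502, H₀ = 1.4200 rad.
Bracket: H₀ sin φ sin δ + cos φ cos δ sin H₀ = 1.4200×-0.85627×0.09024 + 0.51653×0.99592×0.98865 = -0.109723 + 0.508584 = 0.398861.
Q̄ = (S₀/π) × [bracket] = (493/π) × 0.398861 = 62.59 W/m².

Q̄ ≈ 62.6 W/m²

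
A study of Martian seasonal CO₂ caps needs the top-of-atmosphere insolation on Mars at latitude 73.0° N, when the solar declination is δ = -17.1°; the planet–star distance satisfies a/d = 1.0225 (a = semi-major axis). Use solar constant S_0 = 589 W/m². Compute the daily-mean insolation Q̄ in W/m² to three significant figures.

cos h₀ = −tan(+73.0°) tan(-17.100°) = 1.0062 ≥ 1 ⇒ polar night, h₀ = 0 and Q̄ = 0.
Inverse-square distance factor (a/d)² = 1.0225² = 1.045506.

Q̄ ≈ 0.00 W/m²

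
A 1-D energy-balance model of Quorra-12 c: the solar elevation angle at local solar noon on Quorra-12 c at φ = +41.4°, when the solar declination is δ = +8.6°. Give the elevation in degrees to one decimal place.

At local noon the hour angle is zero, so the zenith angle equals |φ − δ| = |+41.4° − (+8.600°)| = 32.800°.
Elevation = 90° − 32.800° = 57.2°.

57.2°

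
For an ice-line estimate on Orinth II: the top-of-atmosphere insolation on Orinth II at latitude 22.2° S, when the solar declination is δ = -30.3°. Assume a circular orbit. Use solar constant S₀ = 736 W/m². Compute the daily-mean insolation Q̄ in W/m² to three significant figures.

cos H₀ = −tan(-22.2°) tan(-30.300°) = -0.2385, H₀ = 1.8116 rad.
Bracket: H₀ sin φ sin δ + cos φ cos δ sin H₀ = 1.8116×-0.37784×-0.50453 + 0.92587×0.86340×0.97115 = 0.345348 + 0.776334 = 1.121682.
Q̄ = (S₀/π) × [bracket] = (736/π) × 1.121682 = 262.8 W/m².

Q̄ ≈ 263 W/m²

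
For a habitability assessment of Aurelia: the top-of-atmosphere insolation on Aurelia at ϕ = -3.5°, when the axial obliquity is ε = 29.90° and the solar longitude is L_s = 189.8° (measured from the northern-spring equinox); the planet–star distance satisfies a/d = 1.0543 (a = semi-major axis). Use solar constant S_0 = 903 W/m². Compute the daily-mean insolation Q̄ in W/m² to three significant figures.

Solar declination: sin δ = sin ε · sin L_s = sin 29.90° × sin 189.8° = -0.08485, so δ = -4.867°.
cos h₀ = −tan(-3.5°) tan(-4.867°) = -0.0052, h₀ = 1.5760 rad.
Bracket: h₀ sin ϕ sin δ + cos ϕ cos δ sin h₀ = 1.5760×-0.06105×-0.08485 + 0.99813×0.99639×0.99999 = 0.008164 + 0.994517 = 1.002681.
Inverse-square distance factor (a/d)² = 1.0543² = 1.111548.
Q̄ = (S_0/π) × 1.111548 × [bracket] = (903/π) × 1.111548 × 1.002681 = 320.4 W/m².

Q̄ ≈ 320 W/m²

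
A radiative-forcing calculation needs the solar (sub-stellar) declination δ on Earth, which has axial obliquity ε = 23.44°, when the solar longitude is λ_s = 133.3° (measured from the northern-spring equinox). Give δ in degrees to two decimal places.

δ = +16.83°

sin δ = sin ε · sin λ_s = sin 23.44° × sin 133.3° = 0.289500.
δ = arcsin(0.289500) = +16.83°.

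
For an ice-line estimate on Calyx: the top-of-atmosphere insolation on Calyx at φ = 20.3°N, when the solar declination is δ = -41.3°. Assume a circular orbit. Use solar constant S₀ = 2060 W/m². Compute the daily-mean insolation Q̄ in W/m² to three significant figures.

cos H₀ = −tan(+20.3°) tan(-41.300°) = 0.3250, H₀ = 1.2398 rad.
Bracket: H₀ sin φ sin δ + cos φ cos δ sin H₀ = 1.2398×0.34694×-0.66000 + 0.93789×0.75126×0.94572 = -0.283890 + 0.666354 = 0.382464.
Q̄ = (S₀/π) × [bracket] = (2060/π) × 0.382464 = 250.8 W/m².

Q̄ ≈ 251 W/m²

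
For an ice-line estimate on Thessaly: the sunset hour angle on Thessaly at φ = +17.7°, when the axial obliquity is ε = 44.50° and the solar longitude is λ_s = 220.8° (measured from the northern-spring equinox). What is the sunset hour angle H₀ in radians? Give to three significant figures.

Solar declination: sin δ = sin ε · sin λ_s = sin 44.50° × sin 220.8° = -0.45799, so δ = -27.257°.
cos H₀ = −tan φ · tan δ = −tan(+17.7°) × tan(-27.257°) = 0.1644, so H₀ = 1.4056 rad = 80.54°.

H₀ = 1.41 rad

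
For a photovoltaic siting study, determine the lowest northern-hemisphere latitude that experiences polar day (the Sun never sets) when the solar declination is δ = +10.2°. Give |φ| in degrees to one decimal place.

|φ| = 79.8°

Polar day requires cos H₀ = −tan φ tan δ ≤ −1, i.e. tan φ tan δ ≥ 1.
The boundary is |tan φ| · |tan δ| = 1, so |φ| = 90° − |δ| = 90° − 10.2° = 79.8° in the northern hemisphere.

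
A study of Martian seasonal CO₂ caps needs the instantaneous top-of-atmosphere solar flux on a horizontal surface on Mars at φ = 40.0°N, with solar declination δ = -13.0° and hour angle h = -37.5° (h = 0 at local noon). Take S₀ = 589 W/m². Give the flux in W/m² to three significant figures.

264 W/m²

cos θ_z = sin φ sin δ + cos φ cos δ cos h = -0.144596 + 0.592167 = 0.447571.
Flux = S₀ · cos θ_z = 589 × 0.447571 = 263.6 W/m².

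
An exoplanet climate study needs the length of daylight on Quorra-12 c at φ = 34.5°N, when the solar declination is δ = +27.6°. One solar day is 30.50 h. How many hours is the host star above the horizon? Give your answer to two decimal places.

cos H₀ = −tan φ · tan δ = −tan(+34.5°) × tan(+27.600°) = -0.3593, so H₀ = 1.9383 rad = 111.06°.
Daylight = 2H₀/(2π) × 30.50 h = (1.9383/π) × 30.50 = 18.82 h.

18.82 h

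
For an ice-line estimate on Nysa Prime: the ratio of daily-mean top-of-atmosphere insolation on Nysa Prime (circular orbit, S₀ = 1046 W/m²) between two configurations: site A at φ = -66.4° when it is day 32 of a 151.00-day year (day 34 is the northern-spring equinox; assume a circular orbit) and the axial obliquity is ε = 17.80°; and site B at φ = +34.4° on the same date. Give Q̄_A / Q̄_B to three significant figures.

— Configuration A (φ=-66.4°):
Solar longitude: λ_s = 360° × (32 − 34)/151.00 = -4.768°, i.e. -4.768° + 360° = 355.232°.
sin δ = sin 17.80° × sin 355.232° = -0.02541, so δ = -1.456°.
cos H₀ = −tan(-66.4°) tan(-1.456°) = -0.0582, H₀ = 1.6290 rad.
Bracket: H₀ sin φ sin δ + cos φ cos δ sin H₀ = 1.6290×-0.91636×-0.02541 + 0.40035×0.99968×0.99831 = 0.037931 + 0.399546 = 0.437477.
Q̄ = (S₀/π) × [bracket] = (1046/π) × 0.437477 = 145.66 W/m².
— Configuration B (φ=+34.4°):
cos H₀ = −tan(+34.4°) tan(-1.456°) = 0.0174, H₀ = 1.5534 rad.
Bracket: H₀ sin φ sin δ + cos φ cos δ sin H₀ = 1.5534×0.56497×-0.02541 + 0.82511×0.99968×0.99985 = -0.022300 + 0.824722 = 0.802422.
Q̄ = (S₀/π) × [bracket] = (1046/π) × 0.802422 = 267.17 W/m².
Ratio Q̄_A / Q̄_B = 145.66 / 267.17 = 0.5452.

Q̄_A / Q̄_B ≈ 0.545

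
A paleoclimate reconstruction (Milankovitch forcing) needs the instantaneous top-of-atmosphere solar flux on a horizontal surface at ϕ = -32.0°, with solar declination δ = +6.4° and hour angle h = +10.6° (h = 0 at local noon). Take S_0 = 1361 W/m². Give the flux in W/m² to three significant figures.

cos θ_z = sin ϕ sin δ + cos ϕ cos δ cos h = -0.059070 + 0.828382 = 0.769312.
Flux = S_0 · cos θ_z = 1361 × 0.769312 = 1047 W/m².

1.05e+03 W/m²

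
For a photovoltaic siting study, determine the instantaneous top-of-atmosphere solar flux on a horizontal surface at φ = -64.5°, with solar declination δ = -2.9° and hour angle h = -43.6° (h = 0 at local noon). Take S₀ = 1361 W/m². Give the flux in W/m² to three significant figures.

cos θ_z = sin φ sin δ + cos φ cos δ cos h = 0.045664 + 0.311365 = 0.357029.
Flux = S₀ · cos θ_z = 1361 × 0.357029 = 485.9 W/m².

486 W/m²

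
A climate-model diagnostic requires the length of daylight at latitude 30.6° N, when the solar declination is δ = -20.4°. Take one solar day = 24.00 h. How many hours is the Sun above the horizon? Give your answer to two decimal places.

10.31 h

cos H₀ = −tan φ · tan δ = −tan(+30.6°) × tan(-20.400°) = 0.2199, so H₀ = 1.3490 rad = 77.29°.
Daylight = 2H₀/(2π) × 24.00 h = (1.3490/π) × 24.00 = 10.31 h.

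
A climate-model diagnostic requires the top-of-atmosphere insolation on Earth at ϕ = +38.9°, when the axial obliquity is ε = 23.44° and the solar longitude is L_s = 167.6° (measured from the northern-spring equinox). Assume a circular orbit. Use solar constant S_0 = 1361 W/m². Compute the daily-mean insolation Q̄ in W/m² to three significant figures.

Solar declination: sin δ = sin ε · sin L_s = sin 23.44° × sin 167.6° = 0.08542, so δ = +4.900°.
cos h₀ = −tan(+38.9°) tan(+4.900°) = -0.0692, h₀ = 1.6400 rad.
Bracket: h₀ sin ϕ sin δ + cos ϕ cos δ sin h₀ = 1.6400×0.62796×0.08542 + 0.77824×0.99635×0.99760 = 0.087970 + 0.773538 = 0.861508.
Q̄ = (S_0/π) × [bracket] = (1361/π) × 0.861508 = 373.2 W/m².

Q̄ ≈ 373 W/m²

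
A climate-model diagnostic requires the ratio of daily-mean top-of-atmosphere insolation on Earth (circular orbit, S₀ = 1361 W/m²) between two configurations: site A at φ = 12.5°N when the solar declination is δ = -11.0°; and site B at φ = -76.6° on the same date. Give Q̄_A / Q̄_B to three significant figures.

— Configuration A (φ=+12.5°):
cos H₀ = −tan(+12.5°) tan(-11.000°) = 0.0431, H₀ = 1.5277 rad.
Bracket: H₀ sin φ sin δ + cos φ cos δ sin H₀ = 1.5277×0.21644×-0.19081 + 0.97630×0.98163×0.99907 = -0.063092 + 0.957474 = 0.894382.
Q̄ = (S₀/π) × [bracket] = (1361/π) × 0.894382 = 387.46 W/m².
— Configuration B (φ=-76.6°):
cos H₀ = −tan(-76.6°) tan(-11.000°) = -0.8159, H₀ = 2.5251 rad.
Bracket: H₀ sin φ sin δ + cos φ cos δ sin H₀ = 2.5251×-0.97278×-0.19081 + 0.23175×0.98163×0.57816 = 0.468699 + 0.131527 = 0.600226.
Q̄ = (S₀/π) × [bracket] = (1361/π) × 0.600226 = 260.03 W/m².
Ratio Q̄_A / Q̄_B = 387.46 / 260.03 = 1.490.

Q̄_A / Q̄_B ≈ 1.49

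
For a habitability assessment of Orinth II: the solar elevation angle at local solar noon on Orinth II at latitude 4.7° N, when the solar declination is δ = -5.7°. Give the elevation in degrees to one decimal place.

79.6°

At local noon the hour angle is zero, so the zenith angle equals |φ − δ| = |+4.7° − (-5.700°)| = 10.400°.
Elevation = 90° − 10.400° = 79.6°.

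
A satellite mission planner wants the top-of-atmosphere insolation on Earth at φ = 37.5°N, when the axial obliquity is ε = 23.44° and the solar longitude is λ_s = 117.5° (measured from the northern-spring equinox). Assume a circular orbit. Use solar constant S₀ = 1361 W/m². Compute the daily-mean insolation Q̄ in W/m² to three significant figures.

Q̄ ≈ 481 W/m²

Solar declination: sin δ = sin ε · sin λ_s = sin 23.44° × sin 117.5° = 0.35284, so δ = +20.661°.
cos H₀ = −tan(+37.5°) tan(+20.661°) = -0.2894, H₀ = 1.8644 rad.
Bracket: H₀ sin φ sin δ + cos φ cos δ sin H₀ = 1.8644×0.60876×0.35284 + 0.79335×0.93568×0.95722 = 0.400464 + 0.710565 = 1.111029.
Q̄ = (S₀/π) × [bracket] = (1361/π) × 1.111029 = 481.3 W/m².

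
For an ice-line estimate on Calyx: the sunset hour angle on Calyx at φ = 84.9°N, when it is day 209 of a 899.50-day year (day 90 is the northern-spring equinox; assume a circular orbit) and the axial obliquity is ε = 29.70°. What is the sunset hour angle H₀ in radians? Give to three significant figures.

H₀ = 3.14 rad

Solar longitude: λ_s = 360° × (209 − 90)/899.50 = 47.626°.
sin δ = sin 29.70° × sin 47.626° = 0.36603, so δ = +21.471°.
Sunrise equation: cos H₀ = −tan φ · tan δ = -4.4071 ≤ −1, so the host star never sets (polar day) and H₀ = π.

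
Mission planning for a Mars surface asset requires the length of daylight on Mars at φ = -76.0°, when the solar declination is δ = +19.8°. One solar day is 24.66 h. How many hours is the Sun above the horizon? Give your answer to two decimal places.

cos H₀ = −tan φ · tan δ = 1.4440 ≥ 1, so the Sun never rises (polar night) and H₀ = 0.
Daylight = 2H₀/(2π) × 24.66 h = (0.0000/π) × 24.66 = 0.00 h.

0.00 h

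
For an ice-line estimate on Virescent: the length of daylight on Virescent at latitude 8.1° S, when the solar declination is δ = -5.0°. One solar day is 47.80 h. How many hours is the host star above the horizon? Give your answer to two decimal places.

cos H₀ = −tan φ · tan δ = −tan(-8.1°) × tan(-5.000°) = -0.0125, so H₀ = 1.5832 rad = 90.71°.
Daylight = 2H₀/(2π) × 47.80 h = (1.5832/π) × 47.80 = 24.09 h.

24.09 h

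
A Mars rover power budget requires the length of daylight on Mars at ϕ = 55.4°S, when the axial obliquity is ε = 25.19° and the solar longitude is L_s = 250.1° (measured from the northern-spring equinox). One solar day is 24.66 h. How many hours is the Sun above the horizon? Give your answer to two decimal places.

Solar declination: sin δ = sin ε · sin L_s = sin 25.19° × sin 250.1° = -0.40021, so δ = -23.591°.
cos h₀ = −tan ϕ · tan δ = −tan(-55.4°) × tan(-23.591°) = -0.6330, so h₀ = 2.2563 rad = 129.27°.
Daylight = 2h₀/(2π) × 24.66 h = (2.2563/π) × 24.66 = 17.71 h.

17.71 h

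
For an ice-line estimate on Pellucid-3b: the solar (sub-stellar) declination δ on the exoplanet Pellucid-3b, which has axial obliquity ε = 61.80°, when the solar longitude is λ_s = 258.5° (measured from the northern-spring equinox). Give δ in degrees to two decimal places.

δ = -59.72°

sin δ = sin ε · sin λ_s = sin 61.80° × sin 258.5° = -0.863611.
δ = arcsin(-0.863611) = -59.72°.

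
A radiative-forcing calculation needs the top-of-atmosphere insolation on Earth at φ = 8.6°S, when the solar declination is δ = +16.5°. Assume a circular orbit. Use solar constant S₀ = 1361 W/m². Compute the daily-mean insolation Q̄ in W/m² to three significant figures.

cos H₀ = −tan(-8.6°) tan(+16.500°) = 0.0448, H₀ = 1.5260 rad.
Bracket: H₀ sin φ sin δ + cos φ cos δ sin H₀ = 1.5260×-0.14954×0.28402 + 0.98876×0.95882×0.99900 = -0.064813 + 0.947095 = 0.882282.
Q̄ = (S₀/π) × [bracket] = (1361/π) × 0.882282 = 382.2 W/m².

Q̄ ≈ 382 W/m²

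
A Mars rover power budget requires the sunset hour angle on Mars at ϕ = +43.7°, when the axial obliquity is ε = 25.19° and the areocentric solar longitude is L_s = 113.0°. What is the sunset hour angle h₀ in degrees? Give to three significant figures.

h₀ = 114°

sin δ = sin 25.19° × sin 113.0° = 0.39179, so δ = +23.066°.
cos h₀ = −tan ϕ · tan δ = −tan(+43.7°) × tan(+23.066°) = -0.4069, so h₀ = 1.9899 rad = 114.01°.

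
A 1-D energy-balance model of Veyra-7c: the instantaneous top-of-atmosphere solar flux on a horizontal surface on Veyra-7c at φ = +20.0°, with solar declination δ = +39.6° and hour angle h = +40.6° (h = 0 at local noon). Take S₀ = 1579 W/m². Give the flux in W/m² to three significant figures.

1.21e+03 W/m²

cos θ_z = sin φ sin δ + cos φ cos δ cos h = 0.218012 + 0.549747 = 0.767759.
Flux = S₀ · cos θ_z = 1579 × 0.767759 = 1212 W/m².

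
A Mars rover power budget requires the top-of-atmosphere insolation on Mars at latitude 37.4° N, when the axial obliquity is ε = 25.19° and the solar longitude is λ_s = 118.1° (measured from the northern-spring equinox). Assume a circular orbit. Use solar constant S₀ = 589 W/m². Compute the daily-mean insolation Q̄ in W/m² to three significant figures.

Solar declination: sin δ = sin ε · sin λ_s = sin 25.19° × sin 118.1° = 0.37545, so δ = +22.052°.
cos H₀ = −tan(+37.4°) tan(+22.052°) = -0.3097, H₀ = 1.8857 rad.
Bracket: H₀ sin φ sin δ + cos φ cos δ sin H₀ = 1.8857×0.60738×0.37545 + 0.79441×0.92684×0.95083 = 0.430017 + 0.700088 = 1.130105.
Q̄ = (S₀/π) × [bracket] = (589/π) × 1.130105 = 211.9 W/m².

Q̄ ≈ 212 W/m²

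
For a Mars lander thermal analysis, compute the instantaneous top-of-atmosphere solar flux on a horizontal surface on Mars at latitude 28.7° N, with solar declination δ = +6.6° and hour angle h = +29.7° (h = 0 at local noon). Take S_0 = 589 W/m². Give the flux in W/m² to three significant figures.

478 W/m²

cos θ_z = sin ϕ sin δ + cos ϕ cos δ cos h = 0.055196 + 0.756867 = 0.812063.
Flux = S_0 · cos θ_z = 589 × 0.812063 = 478.3 W/m².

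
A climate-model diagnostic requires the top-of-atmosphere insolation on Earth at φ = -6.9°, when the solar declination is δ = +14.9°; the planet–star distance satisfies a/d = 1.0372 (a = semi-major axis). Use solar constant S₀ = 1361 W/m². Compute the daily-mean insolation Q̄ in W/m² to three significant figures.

cos H₀ = −tan(-6.9°) tan(+14.900°) = 0.0322, H₀ = 1.5386 rad.
Bracket: H₀ sin φ sin δ + cos φ cos δ sin H₀ = 1.5386×-0.12014×0.25713 + 0.99276×0.96638×0.99948 = -0.047530 + 0.958885 = 0.911355.
Inverse-square distance factor (a/d)² = 1.0372² = 1.075784.
Q̄ = (S₀/π) × 1.075784 × [bracket] = (1361/π) × 1.075784 × 0.911355 = 424.7 W/m².

Q̄ ≈ 425 W/m²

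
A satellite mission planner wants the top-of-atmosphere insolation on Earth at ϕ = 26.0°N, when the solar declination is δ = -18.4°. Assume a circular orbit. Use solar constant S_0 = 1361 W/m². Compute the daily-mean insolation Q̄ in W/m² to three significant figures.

Q̄ ≈ 280 W/m²

cos h₀ = −tan(+26.0°) tan(-18.400°) = 0.1622, h₀ = 1.4078 rad.
Bracket: h₀ sin ϕ sin δ + cos ϕ cos δ sin h₀ = 1.4078×0.43837×-0.31565 + 0.89879×0.94888×0.98675 = -0.194799 + 0.841544 = 0.646745.
Q̄ = (S_0/π) × [bracket] = (1361/π) × 0.646745 = 280.2 W/m².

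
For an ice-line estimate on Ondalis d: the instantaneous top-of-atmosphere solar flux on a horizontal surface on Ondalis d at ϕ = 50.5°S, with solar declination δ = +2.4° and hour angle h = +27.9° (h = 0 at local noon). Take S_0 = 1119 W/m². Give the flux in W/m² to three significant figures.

592 W/m²

cos θ_z = sin ϕ sin δ + cos ϕ cos δ cos h = -0.032312 + 0.561651 = 0.529339.
Flux = S_0 · cos θ_z = 1119 × 0.529339 = 592.3 W/m².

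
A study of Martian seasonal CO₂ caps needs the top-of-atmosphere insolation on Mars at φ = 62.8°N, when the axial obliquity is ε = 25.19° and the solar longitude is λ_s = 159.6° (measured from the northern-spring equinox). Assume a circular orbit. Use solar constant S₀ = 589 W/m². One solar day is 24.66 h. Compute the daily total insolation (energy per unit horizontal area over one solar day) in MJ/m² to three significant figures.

Solar declination: sin δ = sin ε · sin λ_s = sin 25.19° × sin 159.6° = 0.14836, so δ = +8.532°.
cos H₀ = −tan(+62.8°) tan(+8.532°) = -0.2919, H₀ = 1.8670 rad.
Bracket: H₀ sin φ sin δ + cos φ cos δ sin H₀ = 1.8670×0.88942×0.14836 + 0.45710×0.98893×0.95645 = 0.246359 + 0.432354 = 0.678713.
Q̄ = (S₀/π) × [bracket] = (589/π) × 0.678713 = 127.25 W/m².
Daily total = Q̄ × 24.66 h × 3600 s/h = 127.25 × 24.66 × 3600 / 10⁶ = 11.30 MJ/m².

11.3 MJ/m²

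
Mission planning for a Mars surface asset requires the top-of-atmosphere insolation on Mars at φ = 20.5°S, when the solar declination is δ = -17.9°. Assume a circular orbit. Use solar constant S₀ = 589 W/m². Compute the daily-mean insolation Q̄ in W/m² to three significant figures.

Q̄ ≈ 200 W/m²

cos H₀ = −tan(-20.5°) tan(-17.900°) = -0.1208, H₀ = 1.6919 rad.
Bracket: H₀ sin φ sin δ + cos φ cos δ sin H₀ = 1.6919×-0.35021×-0.30736 + 0.93667×0.95159×0.99268 = 0.182117 + 0.884801 = 1.066918.
Q̄ = (S₀/π) × [bracket] = (589/π) × 1.066918 = 200.0 W/m².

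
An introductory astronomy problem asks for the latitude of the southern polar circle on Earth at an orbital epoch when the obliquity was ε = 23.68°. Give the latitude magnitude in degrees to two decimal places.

The polar circle is the lowest latitude that experiences at least one full rotation of continuous darkness at the northern-summer solstice; it lies at |ϕ| = 90° − ε = 90° − 23.68° = 66.32°.

66.32°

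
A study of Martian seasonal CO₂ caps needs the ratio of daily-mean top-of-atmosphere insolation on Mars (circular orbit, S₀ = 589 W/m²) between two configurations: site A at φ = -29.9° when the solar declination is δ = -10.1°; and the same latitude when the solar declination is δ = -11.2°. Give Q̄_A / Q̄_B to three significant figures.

— Configuration A (φ=-29.9°):
cos H₀ = −tan(-29.9°) tan(-10.100°) = -0.1024, H₀ = 1.6734 rad.
Bracket: H₀ sin φ sin δ + cos φ cos δ sin H₀ = 1.6734×-0.49849×-0.17537 + 0.86690×0.98450×0.99474 = 0.146289 + 0.848974 = 0.995263.
Q̄ = (S₀/π) × [bracket] = (589/π) × 0.995263 = 186.60 W/m².
— Configuration B (φ=-29.9°):
cos H₀ = −tan(-29.9°) tan(-11.200°) = -0.1139, H₀ = 1.6849 rad.
Bracket: H₀ sin φ sin δ + cos φ cos δ sin H₀ = 1.6849×-0.49849×-0.19423 + 0.86690×0.98096×0.99350 = 0.163135 + 0.844867 = 1.008002.
Q̄ = (S₀/π) × [bracket] = (589/π) × 1.008002 = 188.98 W/m².
Ratio Q̄_A / Q̄_B = 186.60 / 188.98 = 0.9874.

Q̄_A / Q̄_B ≈ 0.987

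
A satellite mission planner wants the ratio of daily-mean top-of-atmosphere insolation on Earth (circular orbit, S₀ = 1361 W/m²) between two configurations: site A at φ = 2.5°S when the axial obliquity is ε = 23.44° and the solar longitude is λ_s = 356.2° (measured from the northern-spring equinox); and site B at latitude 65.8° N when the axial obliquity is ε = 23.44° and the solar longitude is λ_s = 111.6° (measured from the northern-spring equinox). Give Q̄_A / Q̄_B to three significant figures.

— Configuration A (φ=-2.5°):
Solar declination: sin δ = sin ε · sin λ_s = sin 23.44° × sin 356.2° = -0.02636, so δ = -1.511°.
cos H₀ = −tan(-2.5°) tan(-1.511°) = -0.0012, H₀ = 1.5719 rad.
Bracket: H₀ sin φ sin δ + cos φ cos δ sin H₀ = 1.5719×-0.04362×-0.02636 + 0.99905×0.99965×1.00000 = 0.001807 + 0.998700 = 1.000507.
Q̄ = (S₀/π) × [bracket] = (1361/π) × 1.000507 = 433.44 W/m².
— Configuration B (φ=+65.8°):
Solar declination: sin δ = sin ε · sin λ_s = sin 23.44° × sin 111.6° = 0.36985, so δ = +21.707°.
cos H₀ = −tan(+65.8°) tan(+21.707°) = -0.8858, H₀ = 2.6590 rad.
Bracket: H₀ sin φ sin δ + cos φ cos δ sin H₀ = 2.6590×0.91212×0.36985 + 0.40992×0.92909×0.46412 = 0.897007 + 0.176761 = 1.073768.
Q̄ = (S₀/π) × [bracket] = (1361/π) × 1.073768 = 465.18 W/m².
Ratio Q̄_A / Q̄_B = 433.44 / 465.18 = 0.9318.

Q̄_A / Q̄_B ≈ 0.932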